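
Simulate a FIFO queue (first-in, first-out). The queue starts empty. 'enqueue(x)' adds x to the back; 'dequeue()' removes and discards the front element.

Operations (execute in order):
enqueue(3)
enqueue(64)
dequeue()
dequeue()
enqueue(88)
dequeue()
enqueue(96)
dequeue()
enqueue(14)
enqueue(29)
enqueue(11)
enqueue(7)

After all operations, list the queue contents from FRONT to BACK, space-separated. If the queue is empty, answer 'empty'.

Answer: 14 29 11 7

Derivation:
enqueue(3): [3]
enqueue(64): [3, 64]
dequeue(): [64]
dequeue(): []
enqueue(88): [88]
dequeue(): []
enqueue(96): [96]
dequeue(): []
enqueue(14): [14]
enqueue(29): [14, 29]
enqueue(11): [14, 29, 11]
enqueue(7): [14, 29, 11, 7]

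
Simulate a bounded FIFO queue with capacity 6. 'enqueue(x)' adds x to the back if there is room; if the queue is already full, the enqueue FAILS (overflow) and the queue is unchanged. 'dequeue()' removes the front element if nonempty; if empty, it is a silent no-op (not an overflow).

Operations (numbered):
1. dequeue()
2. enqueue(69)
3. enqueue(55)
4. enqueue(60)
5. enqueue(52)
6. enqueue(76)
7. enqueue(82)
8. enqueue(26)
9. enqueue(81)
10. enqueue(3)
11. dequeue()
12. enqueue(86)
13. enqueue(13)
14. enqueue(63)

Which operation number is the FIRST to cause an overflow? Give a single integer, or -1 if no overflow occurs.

Answer: 8

Derivation:
1. dequeue(): empty, no-op, size=0
2. enqueue(69): size=1
3. enqueue(55): size=2
4. enqueue(60): size=3
5. enqueue(52): size=4
6. enqueue(76): size=5
7. enqueue(82): size=6
8. enqueue(26): size=6=cap → OVERFLOW (fail)
9. enqueue(81): size=6=cap → OVERFLOW (fail)
10. enqueue(3): size=6=cap → OVERFLOW (fail)
11. dequeue(): size=5
12. enqueue(86): size=6
13. enqueue(13): size=6=cap → OVERFLOW (fail)
14. enqueue(63): size=6=cap → OVERFLOW (fail)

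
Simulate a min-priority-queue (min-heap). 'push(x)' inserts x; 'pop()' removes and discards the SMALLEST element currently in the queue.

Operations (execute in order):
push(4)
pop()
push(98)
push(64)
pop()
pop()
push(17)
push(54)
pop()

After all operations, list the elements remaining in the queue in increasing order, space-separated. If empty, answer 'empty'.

Answer: 54

Derivation:
push(4): heap contents = [4]
pop() → 4: heap contents = []
push(98): heap contents = [98]
push(64): heap contents = [64, 98]
pop() → 64: heap contents = [98]
pop() → 98: heap contents = []
push(17): heap contents = [17]
push(54): heap contents = [17, 54]
pop() → 17: heap contents = [54]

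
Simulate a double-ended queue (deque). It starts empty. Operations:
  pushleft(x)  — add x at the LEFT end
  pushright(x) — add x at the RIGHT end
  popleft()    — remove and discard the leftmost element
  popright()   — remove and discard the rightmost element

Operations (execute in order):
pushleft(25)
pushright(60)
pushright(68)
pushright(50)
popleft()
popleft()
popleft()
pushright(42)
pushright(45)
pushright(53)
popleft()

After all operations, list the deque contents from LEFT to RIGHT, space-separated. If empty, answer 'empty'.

Answer: 42 45 53

Derivation:
pushleft(25): [25]
pushright(60): [25, 60]
pushright(68): [25, 60, 68]
pushright(50): [25, 60, 68, 50]
popleft(): [60, 68, 50]
popleft(): [68, 50]
popleft(): [50]
pushright(42): [50, 42]
pushright(45): [50, 42, 45]
pushright(53): [50, 42, 45, 53]
popleft(): [42, 45, 53]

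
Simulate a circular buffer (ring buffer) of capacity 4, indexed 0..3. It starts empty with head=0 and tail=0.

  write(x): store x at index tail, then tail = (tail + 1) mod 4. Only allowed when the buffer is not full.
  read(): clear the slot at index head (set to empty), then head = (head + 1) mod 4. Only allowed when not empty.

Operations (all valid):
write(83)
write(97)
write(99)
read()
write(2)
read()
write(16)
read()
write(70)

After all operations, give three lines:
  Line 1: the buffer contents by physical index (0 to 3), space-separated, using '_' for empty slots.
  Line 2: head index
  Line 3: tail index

Answer: 16 70 _ 2
3
2

Derivation:
write(83): buf=[83 _ _ _], head=0, tail=1, size=1
write(97): buf=[83 97 _ _], head=0, tail=2, size=2
write(99): buf=[83 97 99 _], head=0, tail=3, size=3
read(): buf=[_ 97 99 _], head=1, tail=3, size=2
write(2): buf=[_ 97 99 2], head=1, tail=0, size=3
read(): buf=[_ _ 99 2], head=2, tail=0, size=2
write(16): buf=[16 _ 99 2], head=2, tail=1, size=3
read(): buf=[16 _ _ 2], head=3, tail=1, size=2
write(70): buf=[16 70 _ 2], head=3, tail=2, size=3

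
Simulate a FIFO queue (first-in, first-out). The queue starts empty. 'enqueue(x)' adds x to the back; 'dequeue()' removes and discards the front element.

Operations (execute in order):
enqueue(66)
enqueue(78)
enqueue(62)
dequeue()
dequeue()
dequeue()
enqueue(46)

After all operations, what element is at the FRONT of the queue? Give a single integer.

enqueue(66): queue = [66]
enqueue(78): queue = [66, 78]
enqueue(62): queue = [66, 78, 62]
dequeue(): queue = [78, 62]
dequeue(): queue = [62]
dequeue(): queue = []
enqueue(46): queue = [46]

Answer: 46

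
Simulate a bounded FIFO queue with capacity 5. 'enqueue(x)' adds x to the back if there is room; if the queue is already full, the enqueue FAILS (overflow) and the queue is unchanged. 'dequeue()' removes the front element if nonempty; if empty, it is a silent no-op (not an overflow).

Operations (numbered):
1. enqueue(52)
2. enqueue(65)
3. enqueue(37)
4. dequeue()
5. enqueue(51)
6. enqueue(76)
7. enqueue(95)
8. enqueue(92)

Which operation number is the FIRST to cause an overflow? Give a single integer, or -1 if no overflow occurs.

1. enqueue(52): size=1
2. enqueue(65): size=2
3. enqueue(37): size=3
4. dequeue(): size=2
5. enqueue(51): size=3
6. enqueue(76): size=4
7. enqueue(95): size=5
8. enqueue(92): size=5=cap → OVERFLOW (fail)

Answer: 8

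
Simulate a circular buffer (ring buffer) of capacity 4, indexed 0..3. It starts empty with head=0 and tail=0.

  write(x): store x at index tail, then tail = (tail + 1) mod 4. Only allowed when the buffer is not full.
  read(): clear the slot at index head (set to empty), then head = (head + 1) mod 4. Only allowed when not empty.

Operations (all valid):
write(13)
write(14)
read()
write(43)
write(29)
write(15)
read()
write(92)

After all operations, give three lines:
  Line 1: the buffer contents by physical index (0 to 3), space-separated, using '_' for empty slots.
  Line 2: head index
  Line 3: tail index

Answer: 15 92 43 29
2
2

Derivation:
write(13): buf=[13 _ _ _], head=0, tail=1, size=1
write(14): buf=[13 14 _ _], head=0, tail=2, size=2
read(): buf=[_ 14 _ _], head=1, tail=2, size=1
write(43): buf=[_ 14 43 _], head=1, tail=3, size=2
write(29): buf=[_ 14 43 29], head=1, tail=0, size=3
write(15): buf=[15 14 43 29], head=1, tail=1, size=4
read(): buf=[15 _ 43 29], head=2, tail=1, size=3
write(92): buf=[15 92 43 29], head=2, tail=2, size=4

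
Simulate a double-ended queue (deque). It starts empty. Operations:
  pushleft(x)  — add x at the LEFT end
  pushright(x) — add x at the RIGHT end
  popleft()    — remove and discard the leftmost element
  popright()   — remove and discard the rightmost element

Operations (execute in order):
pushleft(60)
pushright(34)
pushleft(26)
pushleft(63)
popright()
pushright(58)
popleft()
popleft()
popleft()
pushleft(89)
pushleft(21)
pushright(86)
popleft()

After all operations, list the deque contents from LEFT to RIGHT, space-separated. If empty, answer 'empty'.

pushleft(60): [60]
pushright(34): [60, 34]
pushleft(26): [26, 60, 34]
pushleft(63): [63, 26, 60, 34]
popright(): [63, 26, 60]
pushright(58): [63, 26, 60, 58]
popleft(): [26, 60, 58]
popleft(): [60, 58]
popleft(): [58]
pushleft(89): [89, 58]
pushleft(21): [21, 89, 58]
pushright(86): [21, 89, 58, 86]
popleft(): [89, 58, 86]

Answer: 89 58 86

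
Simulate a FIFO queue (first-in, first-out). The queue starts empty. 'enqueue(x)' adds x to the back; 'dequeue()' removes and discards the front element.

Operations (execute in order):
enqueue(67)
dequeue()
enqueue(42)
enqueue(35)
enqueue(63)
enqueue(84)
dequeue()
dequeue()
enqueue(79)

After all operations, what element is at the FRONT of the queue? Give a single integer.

enqueue(67): queue = [67]
dequeue(): queue = []
enqueue(42): queue = [42]
enqueue(35): queue = [42, 35]
enqueue(63): queue = [42, 35, 63]
enqueue(84): queue = [42, 35, 63, 84]
dequeue(): queue = [35, 63, 84]
dequeue(): queue = [63, 84]
enqueue(79): queue = [63, 84, 79]

Answer: 63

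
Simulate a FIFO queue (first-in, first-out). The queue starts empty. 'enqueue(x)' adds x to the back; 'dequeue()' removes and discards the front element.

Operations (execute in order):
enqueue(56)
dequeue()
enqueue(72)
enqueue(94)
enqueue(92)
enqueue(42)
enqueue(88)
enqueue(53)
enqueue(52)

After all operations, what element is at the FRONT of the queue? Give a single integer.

enqueue(56): queue = [56]
dequeue(): queue = []
enqueue(72): queue = [72]
enqueue(94): queue = [72, 94]
enqueue(92): queue = [72, 94, 92]
enqueue(42): queue = [72, 94, 92, 42]
enqueue(88): queue = [72, 94, 92, 42, 88]
enqueue(53): queue = [72, 94, 92, 42, 88, 53]
enqueue(52): queue = [72, 94, 92, 42, 88, 53, 52]

Answer: 72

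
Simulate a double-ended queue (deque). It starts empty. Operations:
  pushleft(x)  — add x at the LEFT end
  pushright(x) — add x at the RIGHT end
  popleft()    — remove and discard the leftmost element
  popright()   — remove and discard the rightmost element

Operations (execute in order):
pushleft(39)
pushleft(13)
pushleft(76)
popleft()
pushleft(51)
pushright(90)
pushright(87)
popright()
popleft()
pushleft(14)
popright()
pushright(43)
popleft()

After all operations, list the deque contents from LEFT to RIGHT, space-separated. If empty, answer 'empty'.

pushleft(39): [39]
pushleft(13): [13, 39]
pushleft(76): [76, 13, 39]
popleft(): [13, 39]
pushleft(51): [51, 13, 39]
pushright(90): [51, 13, 39, 90]
pushright(87): [51, 13, 39, 90, 87]
popright(): [51, 13, 39, 90]
popleft(): [13, 39, 90]
pushleft(14): [14, 13, 39, 90]
popright(): [14, 13, 39]
pushright(43): [14, 13, 39, 43]
popleft(): [13, 39, 43]

Answer: 13 39 43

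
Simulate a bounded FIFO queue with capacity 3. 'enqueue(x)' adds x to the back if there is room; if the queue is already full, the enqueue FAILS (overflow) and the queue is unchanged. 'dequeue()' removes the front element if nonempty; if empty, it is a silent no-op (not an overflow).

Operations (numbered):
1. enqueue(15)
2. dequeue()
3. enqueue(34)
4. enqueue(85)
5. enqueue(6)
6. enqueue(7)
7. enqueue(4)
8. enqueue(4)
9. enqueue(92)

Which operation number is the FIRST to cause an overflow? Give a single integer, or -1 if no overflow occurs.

1. enqueue(15): size=1
2. dequeue(): size=0
3. enqueue(34): size=1
4. enqueue(85): size=2
5. enqueue(6): size=3
6. enqueue(7): size=3=cap → OVERFLOW (fail)
7. enqueue(4): size=3=cap → OVERFLOW (fail)
8. enqueue(4): size=3=cap → OVERFLOW (fail)
9. enqueue(92): size=3=cap → OVERFLOW (fail)

Answer: 6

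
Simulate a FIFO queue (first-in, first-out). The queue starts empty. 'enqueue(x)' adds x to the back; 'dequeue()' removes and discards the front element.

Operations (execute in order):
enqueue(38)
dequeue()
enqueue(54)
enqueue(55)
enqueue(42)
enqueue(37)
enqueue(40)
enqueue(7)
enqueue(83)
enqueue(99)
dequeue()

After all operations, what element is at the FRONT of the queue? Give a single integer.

Answer: 55

Derivation:
enqueue(38): queue = [38]
dequeue(): queue = []
enqueue(54): queue = [54]
enqueue(55): queue = [54, 55]
enqueue(42): queue = [54, 55, 42]
enqueue(37): queue = [54, 55, 42, 37]
enqueue(40): queue = [54, 55, 42, 37, 40]
enqueue(7): queue = [54, 55, 42, 37, 40, 7]
enqueue(83): queue = [54, 55, 42, 37, 40, 7, 83]
enqueue(99): queue = [54, 55, 42, 37, 40, 7, 83, 99]
dequeue(): queue = [55, 42, 37, 40, 7, 83, 99]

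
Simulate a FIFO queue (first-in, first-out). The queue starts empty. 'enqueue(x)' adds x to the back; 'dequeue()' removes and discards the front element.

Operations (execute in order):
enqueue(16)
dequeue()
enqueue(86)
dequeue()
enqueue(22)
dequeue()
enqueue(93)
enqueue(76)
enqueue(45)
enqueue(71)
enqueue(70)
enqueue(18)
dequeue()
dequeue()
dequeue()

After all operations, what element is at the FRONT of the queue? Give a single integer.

enqueue(16): queue = [16]
dequeue(): queue = []
enqueue(86): queue = [86]
dequeue(): queue = []
enqueue(22): queue = [22]
dequeue(): queue = []
enqueue(93): queue = [93]
enqueue(76): queue = [93, 76]
enqueue(45): queue = [93, 76, 45]
enqueue(71): queue = [93, 76, 45, 71]
enqueue(70): queue = [93, 76, 45, 71, 70]
enqueue(18): queue = [93, 76, 45, 71, 70, 18]
dequeue(): queue = [76, 45, 71, 70, 18]
dequeue(): queue = [45, 71, 70, 18]
dequeue(): queue = [71, 70, 18]

Answer: 71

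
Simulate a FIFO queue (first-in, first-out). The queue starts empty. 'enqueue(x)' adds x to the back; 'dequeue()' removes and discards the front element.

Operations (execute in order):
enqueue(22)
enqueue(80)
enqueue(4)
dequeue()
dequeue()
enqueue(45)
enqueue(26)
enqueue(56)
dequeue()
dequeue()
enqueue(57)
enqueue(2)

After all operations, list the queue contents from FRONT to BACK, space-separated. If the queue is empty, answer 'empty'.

enqueue(22): [22]
enqueue(80): [22, 80]
enqueue(4): [22, 80, 4]
dequeue(): [80, 4]
dequeue(): [4]
enqueue(45): [4, 45]
enqueue(26): [4, 45, 26]
enqueue(56): [4, 45, 26, 56]
dequeue(): [45, 26, 56]
dequeue(): [26, 56]
enqueue(57): [26, 56, 57]
enqueue(2): [26, 56, 57, 2]

Answer: 26 56 57 2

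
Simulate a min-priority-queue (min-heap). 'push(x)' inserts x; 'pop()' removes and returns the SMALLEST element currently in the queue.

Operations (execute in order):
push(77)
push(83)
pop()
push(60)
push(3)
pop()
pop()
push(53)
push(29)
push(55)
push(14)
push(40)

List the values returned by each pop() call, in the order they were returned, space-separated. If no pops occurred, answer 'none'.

push(77): heap contents = [77]
push(83): heap contents = [77, 83]
pop() → 77: heap contents = [83]
push(60): heap contents = [60, 83]
push(3): heap contents = [3, 60, 83]
pop() → 3: heap contents = [60, 83]
pop() → 60: heap contents = [83]
push(53): heap contents = [53, 83]
push(29): heap contents = [29, 53, 83]
push(55): heap contents = [29, 53, 55, 83]
push(14): heap contents = [14, 29, 53, 55, 83]
push(40): heap contents = [14, 29, 40, 53, 55, 83]

Answer: 77 3 60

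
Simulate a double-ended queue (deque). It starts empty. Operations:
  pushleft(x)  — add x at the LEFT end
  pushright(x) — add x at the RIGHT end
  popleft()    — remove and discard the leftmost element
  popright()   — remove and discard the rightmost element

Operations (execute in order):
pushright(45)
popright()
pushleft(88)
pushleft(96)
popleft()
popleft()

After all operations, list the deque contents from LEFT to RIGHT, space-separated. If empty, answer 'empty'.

pushright(45): [45]
popright(): []
pushleft(88): [88]
pushleft(96): [96, 88]
popleft(): [88]
popleft(): []

Answer: empty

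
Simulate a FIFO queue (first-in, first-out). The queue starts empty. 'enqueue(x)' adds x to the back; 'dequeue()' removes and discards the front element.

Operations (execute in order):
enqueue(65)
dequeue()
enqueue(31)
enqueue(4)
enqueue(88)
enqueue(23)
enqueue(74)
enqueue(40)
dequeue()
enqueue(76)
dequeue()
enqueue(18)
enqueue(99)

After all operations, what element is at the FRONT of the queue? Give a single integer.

enqueue(65): queue = [65]
dequeue(): queue = []
enqueue(31): queue = [31]
enqueue(4): queue = [31, 4]
enqueue(88): queue = [31, 4, 88]
enqueue(23): queue = [31, 4, 88, 23]
enqueue(74): queue = [31, 4, 88, 23, 74]
enqueue(40): queue = [31, 4, 88, 23, 74, 40]
dequeue(): queue = [4, 88, 23, 74, 40]
enqueue(76): queue = [4, 88, 23, 74, 40, 76]
dequeue(): queue = [88, 23, 74, 40, 76]
enqueue(18): queue = [88, 23, 74, 40, 76, 18]
enqueue(99): queue = [88, 23, 74, 40, 76, 18, 99]

Answer: 88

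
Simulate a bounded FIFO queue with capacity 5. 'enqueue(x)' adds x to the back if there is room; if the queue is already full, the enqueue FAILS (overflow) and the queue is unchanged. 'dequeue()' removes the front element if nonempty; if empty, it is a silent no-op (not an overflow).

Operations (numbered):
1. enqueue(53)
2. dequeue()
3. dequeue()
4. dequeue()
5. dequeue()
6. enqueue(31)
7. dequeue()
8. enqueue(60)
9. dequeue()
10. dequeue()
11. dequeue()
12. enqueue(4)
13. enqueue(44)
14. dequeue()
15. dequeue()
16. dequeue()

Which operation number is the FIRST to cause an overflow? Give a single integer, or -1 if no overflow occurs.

1. enqueue(53): size=1
2. dequeue(): size=0
3. dequeue(): empty, no-op, size=0
4. dequeue(): empty, no-op, size=0
5. dequeue(): empty, no-op, size=0
6. enqueue(31): size=1
7. dequeue(): size=0
8. enqueue(60): size=1
9. dequeue(): size=0
10. dequeue(): empty, no-op, size=0
11. dequeue(): empty, no-op, size=0
12. enqueue(4): size=1
13. enqueue(44): size=2
14. dequeue(): size=1
15. dequeue(): size=0
16. dequeue(): empty, no-op, size=0

Answer: -1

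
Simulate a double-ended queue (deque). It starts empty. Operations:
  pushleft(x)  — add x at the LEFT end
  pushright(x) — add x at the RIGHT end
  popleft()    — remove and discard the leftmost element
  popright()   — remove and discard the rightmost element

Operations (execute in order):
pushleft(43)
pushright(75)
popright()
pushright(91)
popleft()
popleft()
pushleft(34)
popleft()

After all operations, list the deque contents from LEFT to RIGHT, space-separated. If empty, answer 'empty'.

Answer: empty

Derivation:
pushleft(43): [43]
pushright(75): [43, 75]
popright(): [43]
pushright(91): [43, 91]
popleft(): [91]
popleft(): []
pushleft(34): [34]
popleft(): []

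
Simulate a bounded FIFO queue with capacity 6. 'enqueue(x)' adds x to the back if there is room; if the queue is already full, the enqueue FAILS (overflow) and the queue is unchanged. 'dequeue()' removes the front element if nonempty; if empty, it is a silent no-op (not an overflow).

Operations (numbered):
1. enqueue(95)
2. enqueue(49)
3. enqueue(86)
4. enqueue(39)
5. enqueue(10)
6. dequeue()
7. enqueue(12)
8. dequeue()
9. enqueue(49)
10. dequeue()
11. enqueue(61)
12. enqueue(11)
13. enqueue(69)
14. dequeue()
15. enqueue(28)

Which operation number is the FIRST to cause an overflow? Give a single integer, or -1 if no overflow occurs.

Answer: 13

Derivation:
1. enqueue(95): size=1
2. enqueue(49): size=2
3. enqueue(86): size=3
4. enqueue(39): size=4
5. enqueue(10): size=5
6. dequeue(): size=4
7. enqueue(12): size=5
8. dequeue(): size=4
9. enqueue(49): size=5
10. dequeue(): size=4
11. enqueue(61): size=5
12. enqueue(11): size=6
13. enqueue(69): size=6=cap → OVERFLOW (fail)
14. dequeue(): size=5
15. enqueue(28): size=6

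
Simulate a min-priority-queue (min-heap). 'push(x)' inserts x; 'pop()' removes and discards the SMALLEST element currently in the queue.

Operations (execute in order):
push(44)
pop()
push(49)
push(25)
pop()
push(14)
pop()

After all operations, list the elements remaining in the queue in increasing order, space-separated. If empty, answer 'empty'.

push(44): heap contents = [44]
pop() → 44: heap contents = []
push(49): heap contents = [49]
push(25): heap contents = [25, 49]
pop() → 25: heap contents = [49]
push(14): heap contents = [14, 49]
pop() → 14: heap contents = [49]

Answer: 49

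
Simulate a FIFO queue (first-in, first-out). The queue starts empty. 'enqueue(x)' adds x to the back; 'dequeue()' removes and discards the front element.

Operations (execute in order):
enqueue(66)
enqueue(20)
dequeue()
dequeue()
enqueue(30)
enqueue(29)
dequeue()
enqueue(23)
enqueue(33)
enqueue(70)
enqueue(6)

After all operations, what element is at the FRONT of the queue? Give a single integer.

enqueue(66): queue = [66]
enqueue(20): queue = [66, 20]
dequeue(): queue = [20]
dequeue(): queue = []
enqueue(30): queue = [30]
enqueue(29): queue = [30, 29]
dequeue(): queue = [29]
enqueue(23): queue = [29, 23]
enqueue(33): queue = [29, 23, 33]
enqueue(70): queue = [29, 23, 33, 70]
enqueue(6): queue = [29, 23, 33, 70, 6]

Answer: 29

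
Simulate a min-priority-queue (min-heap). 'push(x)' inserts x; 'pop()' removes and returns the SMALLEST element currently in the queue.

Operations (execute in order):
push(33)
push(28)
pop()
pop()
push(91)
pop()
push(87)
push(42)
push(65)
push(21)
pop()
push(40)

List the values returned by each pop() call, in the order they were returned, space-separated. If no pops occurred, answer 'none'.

Answer: 28 33 91 21

Derivation:
push(33): heap contents = [33]
push(28): heap contents = [28, 33]
pop() → 28: heap contents = [33]
pop() → 33: heap contents = []
push(91): heap contents = [91]
pop() → 91: heap contents = []
push(87): heap contents = [87]
push(42): heap contents = [42, 87]
push(65): heap contents = [42, 65, 87]
push(21): heap contents = [21, 42, 65, 87]
pop() → 21: heap contents = [42, 65, 87]
push(40): heap contents = [40, 42, 65, 87]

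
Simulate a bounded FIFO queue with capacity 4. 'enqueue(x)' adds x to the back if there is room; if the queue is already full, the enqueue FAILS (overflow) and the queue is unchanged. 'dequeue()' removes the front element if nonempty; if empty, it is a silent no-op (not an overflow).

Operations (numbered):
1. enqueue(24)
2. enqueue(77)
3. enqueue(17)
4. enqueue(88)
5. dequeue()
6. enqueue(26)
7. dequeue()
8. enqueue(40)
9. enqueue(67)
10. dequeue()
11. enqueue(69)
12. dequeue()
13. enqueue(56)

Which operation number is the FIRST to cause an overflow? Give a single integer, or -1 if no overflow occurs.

1. enqueue(24): size=1
2. enqueue(77): size=2
3. enqueue(17): size=3
4. enqueue(88): size=4
5. dequeue(): size=3
6. enqueue(26): size=4
7. dequeue(): size=3
8. enqueue(40): size=4
9. enqueue(67): size=4=cap → OVERFLOW (fail)
10. dequeue(): size=3
11. enqueue(69): size=4
12. dequeue(): size=3
13. enqueue(56): size=4

Answer: 9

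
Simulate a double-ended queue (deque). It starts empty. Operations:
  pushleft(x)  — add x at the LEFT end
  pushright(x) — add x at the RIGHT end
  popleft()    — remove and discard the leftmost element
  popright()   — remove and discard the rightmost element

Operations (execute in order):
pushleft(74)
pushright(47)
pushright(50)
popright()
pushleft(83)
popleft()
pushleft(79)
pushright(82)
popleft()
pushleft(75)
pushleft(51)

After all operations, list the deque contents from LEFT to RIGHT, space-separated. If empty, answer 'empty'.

pushleft(74): [74]
pushright(47): [74, 47]
pushright(50): [74, 47, 50]
popright(): [74, 47]
pushleft(83): [83, 74, 47]
popleft(): [74, 47]
pushleft(79): [79, 74, 47]
pushright(82): [79, 74, 47, 82]
popleft(): [74, 47, 82]
pushleft(75): [75, 74, 47, 82]
pushleft(51): [51, 75, 74, 47, 82]

Answer: 51 75 74 47 82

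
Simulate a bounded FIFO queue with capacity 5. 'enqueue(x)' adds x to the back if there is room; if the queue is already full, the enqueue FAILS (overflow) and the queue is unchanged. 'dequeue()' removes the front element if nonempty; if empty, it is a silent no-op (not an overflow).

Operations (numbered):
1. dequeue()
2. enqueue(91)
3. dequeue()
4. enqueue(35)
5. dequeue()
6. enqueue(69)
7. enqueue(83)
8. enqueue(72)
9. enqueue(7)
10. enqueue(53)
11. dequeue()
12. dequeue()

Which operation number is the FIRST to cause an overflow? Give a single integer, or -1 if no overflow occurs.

Answer: -1

Derivation:
1. dequeue(): empty, no-op, size=0
2. enqueue(91): size=1
3. dequeue(): size=0
4. enqueue(35): size=1
5. dequeue(): size=0
6. enqueue(69): size=1
7. enqueue(83): size=2
8. enqueue(72): size=3
9. enqueue(7): size=4
10. enqueue(53): size=5
11. dequeue(): size=4
12. dequeue(): size=3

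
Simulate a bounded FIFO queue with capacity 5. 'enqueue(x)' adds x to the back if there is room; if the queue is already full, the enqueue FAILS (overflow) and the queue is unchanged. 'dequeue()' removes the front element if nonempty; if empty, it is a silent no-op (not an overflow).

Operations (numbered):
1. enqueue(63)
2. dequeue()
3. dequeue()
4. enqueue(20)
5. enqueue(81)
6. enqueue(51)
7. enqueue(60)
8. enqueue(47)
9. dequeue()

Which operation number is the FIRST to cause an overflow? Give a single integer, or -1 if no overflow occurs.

Answer: -1

Derivation:
1. enqueue(63): size=1
2. dequeue(): size=0
3. dequeue(): empty, no-op, size=0
4. enqueue(20): size=1
5. enqueue(81): size=2
6. enqueue(51): size=3
7. enqueue(60): size=4
8. enqueue(47): size=5
9. dequeue(): size=4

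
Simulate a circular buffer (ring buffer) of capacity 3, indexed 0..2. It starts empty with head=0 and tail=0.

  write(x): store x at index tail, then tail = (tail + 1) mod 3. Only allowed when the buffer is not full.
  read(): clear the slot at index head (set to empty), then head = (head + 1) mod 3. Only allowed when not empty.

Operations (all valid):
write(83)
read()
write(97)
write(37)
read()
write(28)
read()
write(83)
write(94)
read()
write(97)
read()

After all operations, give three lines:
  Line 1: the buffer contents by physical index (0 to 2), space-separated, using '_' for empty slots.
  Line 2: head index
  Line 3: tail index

Answer: 97 _ 94
2
1

Derivation:
write(83): buf=[83 _ _], head=0, tail=1, size=1
read(): buf=[_ _ _], head=1, tail=1, size=0
write(97): buf=[_ 97 _], head=1, tail=2, size=1
write(37): buf=[_ 97 37], head=1, tail=0, size=2
read(): buf=[_ _ 37], head=2, tail=0, size=1
write(28): buf=[28 _ 37], head=2, tail=1, size=2
read(): buf=[28 _ _], head=0, tail=1, size=1
write(83): buf=[28 83 _], head=0, tail=2, size=2
write(94): buf=[28 83 94], head=0, tail=0, size=3
read(): buf=[_ 83 94], head=1, tail=0, size=2
write(97): buf=[97 83 94], head=1, tail=1, size=3
read(): buf=[97 _ 94], head=2, tail=1, size=2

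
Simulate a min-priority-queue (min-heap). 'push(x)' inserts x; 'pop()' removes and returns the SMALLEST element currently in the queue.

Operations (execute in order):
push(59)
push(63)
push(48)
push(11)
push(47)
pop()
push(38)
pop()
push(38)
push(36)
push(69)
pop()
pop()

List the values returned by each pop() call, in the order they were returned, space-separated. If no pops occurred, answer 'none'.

push(59): heap contents = [59]
push(63): heap contents = [59, 63]
push(48): heap contents = [48, 59, 63]
push(11): heap contents = [11, 48, 59, 63]
push(47): heap contents = [11, 47, 48, 59, 63]
pop() → 11: heap contents = [47, 48, 59, 63]
push(38): heap contents = [38, 47, 48, 59, 63]
pop() → 38: heap contents = [47, 48, 59, 63]
push(38): heap contents = [38, 47, 48, 59, 63]
push(36): heap contents = [36, 38, 47, 48, 59, 63]
push(69): heap contents = [36, 38, 47, 48, 59, 63, 69]
pop() → 36: heap contents = [38, 47, 48, 59, 63, 69]
pop() → 38: heap contents = [47, 48, 59, 63, 69]

Answer: 11 38 36 38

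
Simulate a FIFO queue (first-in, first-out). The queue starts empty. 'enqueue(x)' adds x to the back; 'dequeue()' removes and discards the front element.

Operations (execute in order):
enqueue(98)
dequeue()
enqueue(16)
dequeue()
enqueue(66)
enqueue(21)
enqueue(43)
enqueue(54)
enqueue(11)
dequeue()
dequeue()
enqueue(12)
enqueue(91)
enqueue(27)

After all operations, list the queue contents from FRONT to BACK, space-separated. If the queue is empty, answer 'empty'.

enqueue(98): [98]
dequeue(): []
enqueue(16): [16]
dequeue(): []
enqueue(66): [66]
enqueue(21): [66, 21]
enqueue(43): [66, 21, 43]
enqueue(54): [66, 21, 43, 54]
enqueue(11): [66, 21, 43, 54, 11]
dequeue(): [21, 43, 54, 11]
dequeue(): [43, 54, 11]
enqueue(12): [43, 54, 11, 12]
enqueue(91): [43, 54, 11, 12, 91]
enqueue(27): [43, 54, 11, 12, 91, 27]

Answer: 43 54 11 12 91 27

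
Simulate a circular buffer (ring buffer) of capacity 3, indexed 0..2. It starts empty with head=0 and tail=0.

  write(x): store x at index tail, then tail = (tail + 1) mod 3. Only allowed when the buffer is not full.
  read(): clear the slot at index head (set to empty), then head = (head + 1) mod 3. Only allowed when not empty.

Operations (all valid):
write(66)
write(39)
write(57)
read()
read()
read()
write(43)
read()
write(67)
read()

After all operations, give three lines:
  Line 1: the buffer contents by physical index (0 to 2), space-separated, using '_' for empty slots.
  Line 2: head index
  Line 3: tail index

write(66): buf=[66 _ _], head=0, tail=1, size=1
write(39): buf=[66 39 _], head=0, tail=2, size=2
write(57): buf=[66 39 57], head=0, tail=0, size=3
read(): buf=[_ 39 57], head=1, tail=0, size=2
read(): buf=[_ _ 57], head=2, tail=0, size=1
read(): buf=[_ _ _], head=0, tail=0, size=0
write(43): buf=[43 _ _], head=0, tail=1, size=1
read(): buf=[_ _ _], head=1, tail=1, size=0
write(67): buf=[_ 67 _], head=1, tail=2, size=1
read(): buf=[_ _ _], head=2, tail=2, size=0

Answer: _ _ _
2
2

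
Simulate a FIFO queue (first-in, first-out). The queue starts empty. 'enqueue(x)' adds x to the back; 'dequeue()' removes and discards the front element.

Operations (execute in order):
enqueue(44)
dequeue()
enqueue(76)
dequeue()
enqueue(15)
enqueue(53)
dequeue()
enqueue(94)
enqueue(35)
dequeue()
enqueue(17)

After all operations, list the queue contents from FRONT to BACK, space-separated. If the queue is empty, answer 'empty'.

Answer: 94 35 17

Derivation:
enqueue(44): [44]
dequeue(): []
enqueue(76): [76]
dequeue(): []
enqueue(15): [15]
enqueue(53): [15, 53]
dequeue(): [53]
enqueue(94): [53, 94]
enqueue(35): [53, 94, 35]
dequeue(): [94, 35]
enqueue(17): [94, 35, 17]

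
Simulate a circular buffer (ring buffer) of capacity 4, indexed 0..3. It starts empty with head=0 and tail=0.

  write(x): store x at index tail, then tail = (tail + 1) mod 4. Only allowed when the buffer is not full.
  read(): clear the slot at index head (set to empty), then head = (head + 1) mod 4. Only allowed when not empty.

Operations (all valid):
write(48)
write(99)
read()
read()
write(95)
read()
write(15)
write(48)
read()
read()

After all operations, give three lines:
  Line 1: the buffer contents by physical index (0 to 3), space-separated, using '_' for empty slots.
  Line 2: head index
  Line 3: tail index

Answer: _ _ _ _
1
1

Derivation:
write(48): buf=[48 _ _ _], head=0, tail=1, size=1
write(99): buf=[48 99 _ _], head=0, tail=2, size=2
read(): buf=[_ 99 _ _], head=1, tail=2, size=1
read(): buf=[_ _ _ _], head=2, tail=2, size=0
write(95): buf=[_ _ 95 _], head=2, tail=3, size=1
read(): buf=[_ _ _ _], head=3, tail=3, size=0
write(15): buf=[_ _ _ 15], head=3, tail=0, size=1
write(48): buf=[48 _ _ 15], head=3, tail=1, size=2
read(): buf=[48 _ _ _], head=0, tail=1, size=1
read(): buf=[_ _ _ _], head=1, tail=1, size=0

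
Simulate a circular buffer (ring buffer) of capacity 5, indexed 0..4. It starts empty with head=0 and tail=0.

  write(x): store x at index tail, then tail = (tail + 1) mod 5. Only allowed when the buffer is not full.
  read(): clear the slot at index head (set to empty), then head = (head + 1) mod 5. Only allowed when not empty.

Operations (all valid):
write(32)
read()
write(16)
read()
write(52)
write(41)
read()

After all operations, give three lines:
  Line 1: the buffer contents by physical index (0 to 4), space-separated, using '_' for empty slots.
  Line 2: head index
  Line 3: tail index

write(32): buf=[32 _ _ _ _], head=0, tail=1, size=1
read(): buf=[_ _ _ _ _], head=1, tail=1, size=0
write(16): buf=[_ 16 _ _ _], head=1, tail=2, size=1
read(): buf=[_ _ _ _ _], head=2, tail=2, size=0
write(52): buf=[_ _ 52 _ _], head=2, tail=3, size=1
write(41): buf=[_ _ 52 41 _], head=2, tail=4, size=2
read(): buf=[_ _ _ 41 _], head=3, tail=4, size=1

Answer: _ _ _ 41 _
3
4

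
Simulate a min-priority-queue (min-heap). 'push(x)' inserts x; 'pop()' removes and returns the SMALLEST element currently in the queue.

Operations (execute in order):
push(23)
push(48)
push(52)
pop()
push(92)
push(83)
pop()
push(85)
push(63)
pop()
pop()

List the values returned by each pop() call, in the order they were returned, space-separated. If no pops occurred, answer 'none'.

push(23): heap contents = [23]
push(48): heap contents = [23, 48]
push(52): heap contents = [23, 48, 52]
pop() → 23: heap contents = [48, 52]
push(92): heap contents = [48, 52, 92]
push(83): heap contents = [48, 52, 83, 92]
pop() → 48: heap contents = [52, 83, 92]
push(85): heap contents = [52, 83, 85, 92]
push(63): heap contents = [52, 63, 83, 85, 92]
pop() → 52: heap contents = [63, 83, 85, 92]
pop() → 63: heap contents = [83, 85, 92]

Answer: 23 48 52 63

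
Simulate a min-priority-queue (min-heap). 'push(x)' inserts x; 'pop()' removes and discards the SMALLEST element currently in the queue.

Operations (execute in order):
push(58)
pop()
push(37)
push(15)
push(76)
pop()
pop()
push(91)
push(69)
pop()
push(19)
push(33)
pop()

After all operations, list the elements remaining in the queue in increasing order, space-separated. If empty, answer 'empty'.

push(58): heap contents = [58]
pop() → 58: heap contents = []
push(37): heap contents = [37]
push(15): heap contents = [15, 37]
push(76): heap contents = [15, 37, 76]
pop() → 15: heap contents = [37, 76]
pop() → 37: heap contents = [76]
push(91): heap contents = [76, 91]
push(69): heap contents = [69, 76, 91]
pop() → 69: heap contents = [76, 91]
push(19): heap contents = [19, 76, 91]
push(33): heap contents = [19, 33, 76, 91]
pop() → 19: heap contents = [33, 76, 91]

Answer: 33 76 91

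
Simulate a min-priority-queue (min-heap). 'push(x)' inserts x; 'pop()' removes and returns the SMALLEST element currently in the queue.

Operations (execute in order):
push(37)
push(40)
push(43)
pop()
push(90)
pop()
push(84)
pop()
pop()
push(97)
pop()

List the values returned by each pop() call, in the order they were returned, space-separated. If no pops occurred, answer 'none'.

Answer: 37 40 43 84 90

Derivation:
push(37): heap contents = [37]
push(40): heap contents = [37, 40]
push(43): heap contents = [37, 40, 43]
pop() → 37: heap contents = [40, 43]
push(90): heap contents = [40, 43, 90]
pop() → 40: heap contents = [43, 90]
push(84): heap contents = [43, 84, 90]
pop() → 43: heap contents = [84, 90]
pop() → 84: heap contents = [90]
push(97): heap contents = [90, 97]
pop() → 90: heap contents = [97]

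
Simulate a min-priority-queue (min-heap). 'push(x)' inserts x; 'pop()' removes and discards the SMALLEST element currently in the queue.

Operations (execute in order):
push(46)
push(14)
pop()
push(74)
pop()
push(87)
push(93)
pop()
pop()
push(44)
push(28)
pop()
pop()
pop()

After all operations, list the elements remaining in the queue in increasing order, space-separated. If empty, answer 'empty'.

Answer: empty

Derivation:
push(46): heap contents = [46]
push(14): heap contents = [14, 46]
pop() → 14: heap contents = [46]
push(74): heap contents = [46, 74]
pop() → 46: heap contents = [74]
push(87): heap contents = [74, 87]
push(93): heap contents = [74, 87, 93]
pop() → 74: heap contents = [87, 93]
pop() → 87: heap contents = [93]
push(44): heap contents = [44, 93]
push(28): heap contents = [28, 44, 93]
pop() → 28: heap contents = [44, 93]
pop() → 44: heap contents = [93]
pop() → 93: heap contents = []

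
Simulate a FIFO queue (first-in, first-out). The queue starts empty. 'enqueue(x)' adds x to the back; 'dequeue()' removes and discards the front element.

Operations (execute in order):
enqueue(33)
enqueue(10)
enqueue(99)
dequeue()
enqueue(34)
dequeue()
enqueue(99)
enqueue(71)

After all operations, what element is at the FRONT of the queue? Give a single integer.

enqueue(33): queue = [33]
enqueue(10): queue = [33, 10]
enqueue(99): queue = [33, 10, 99]
dequeue(): queue = [10, 99]
enqueue(34): queue = [10, 99, 34]
dequeue(): queue = [99, 34]
enqueue(99): queue = [99, 34, 99]
enqueue(71): queue = [99, 34, 99, 71]

Answer: 99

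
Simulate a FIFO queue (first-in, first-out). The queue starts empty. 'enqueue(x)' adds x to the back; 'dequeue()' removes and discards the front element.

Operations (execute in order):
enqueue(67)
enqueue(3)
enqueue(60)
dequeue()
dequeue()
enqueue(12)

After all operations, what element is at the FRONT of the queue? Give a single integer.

enqueue(67): queue = [67]
enqueue(3): queue = [67, 3]
enqueue(60): queue = [67, 3, 60]
dequeue(): queue = [3, 60]
dequeue(): queue = [60]
enqueue(12): queue = [60, 12]

Answer: 60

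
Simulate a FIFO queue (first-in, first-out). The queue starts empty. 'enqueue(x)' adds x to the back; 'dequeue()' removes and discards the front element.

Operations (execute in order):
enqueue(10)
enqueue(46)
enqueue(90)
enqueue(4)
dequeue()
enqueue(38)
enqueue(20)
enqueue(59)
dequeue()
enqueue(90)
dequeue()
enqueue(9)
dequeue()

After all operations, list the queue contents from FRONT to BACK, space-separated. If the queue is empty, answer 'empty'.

enqueue(10): [10]
enqueue(46): [10, 46]
enqueue(90): [10, 46, 90]
enqueue(4): [10, 46, 90, 4]
dequeue(): [46, 90, 4]
enqueue(38): [46, 90, 4, 38]
enqueue(20): [46, 90, 4, 38, 20]
enqueue(59): [46, 90, 4, 38, 20, 59]
dequeue(): [90, 4, 38, 20, 59]
enqueue(90): [90, 4, 38, 20, 59, 90]
dequeue(): [4, 38, 20, 59, 90]
enqueue(9): [4, 38, 20, 59, 90, 9]
dequeue(): [38, 20, 59, 90, 9]

Answer: 38 20 59 90 9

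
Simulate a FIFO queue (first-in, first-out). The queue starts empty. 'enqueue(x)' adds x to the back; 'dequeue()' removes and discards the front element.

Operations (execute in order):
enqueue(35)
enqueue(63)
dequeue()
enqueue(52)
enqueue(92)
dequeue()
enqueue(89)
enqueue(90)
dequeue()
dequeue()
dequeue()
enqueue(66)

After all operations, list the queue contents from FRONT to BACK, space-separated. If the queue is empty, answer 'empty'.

enqueue(35): [35]
enqueue(63): [35, 63]
dequeue(): [63]
enqueue(52): [63, 52]
enqueue(92): [63, 52, 92]
dequeue(): [52, 92]
enqueue(89): [52, 92, 89]
enqueue(90): [52, 92, 89, 90]
dequeue(): [92, 89, 90]
dequeue(): [89, 90]
dequeue(): [90]
enqueue(66): [90, 66]

Answer: 90 66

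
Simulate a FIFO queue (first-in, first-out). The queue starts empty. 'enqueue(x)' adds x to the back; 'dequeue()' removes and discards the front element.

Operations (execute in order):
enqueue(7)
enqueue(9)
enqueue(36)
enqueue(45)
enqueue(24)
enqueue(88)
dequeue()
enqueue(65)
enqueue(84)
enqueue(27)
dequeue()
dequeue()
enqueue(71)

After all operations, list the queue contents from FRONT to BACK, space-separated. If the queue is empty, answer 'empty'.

enqueue(7): [7]
enqueue(9): [7, 9]
enqueue(36): [7, 9, 36]
enqueue(45): [7, 9, 36, 45]
enqueue(24): [7, 9, 36, 45, 24]
enqueue(88): [7, 9, 36, 45, 24, 88]
dequeue(): [9, 36, 45, 24, 88]
enqueue(65): [9, 36, 45, 24, 88, 65]
enqueue(84): [9, 36, 45, 24, 88, 65, 84]
enqueue(27): [9, 36, 45, 24, 88, 65, 84, 27]
dequeue(): [36, 45, 24, 88, 65, 84, 27]
dequeue(): [45, 24, 88, 65, 84, 27]
enqueue(71): [45, 24, 88, 65, 84, 27, 71]

Answer: 45 24 88 65 84 27 71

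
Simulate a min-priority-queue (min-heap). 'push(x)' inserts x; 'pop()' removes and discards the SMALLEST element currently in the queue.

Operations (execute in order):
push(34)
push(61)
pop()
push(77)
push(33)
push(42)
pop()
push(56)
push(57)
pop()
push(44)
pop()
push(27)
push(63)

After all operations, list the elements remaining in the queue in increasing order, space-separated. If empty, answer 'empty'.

Answer: 27 56 57 61 63 77

Derivation:
push(34): heap contents = [34]
push(61): heap contents = [34, 61]
pop() → 34: heap contents = [61]
push(77): heap contents = [61, 77]
push(33): heap contents = [33, 61, 77]
push(42): heap contents = [33, 42, 61, 77]
pop() → 33: heap contents = [42, 61, 77]
push(56): heap contents = [42, 56, 61, 77]
push(57): heap contents = [42, 56, 57, 61, 77]
pop() → 42: heap contents = [56, 57, 61, 77]
push(44): heap contents = [44, 56, 57, 61, 77]
pop() → 44: heap contents = [56, 57, 61, 77]
push(27): heap contents = [27, 56, 57, 61, 77]
push(63): heap contents = [27, 56, 57, 61, 63, 77]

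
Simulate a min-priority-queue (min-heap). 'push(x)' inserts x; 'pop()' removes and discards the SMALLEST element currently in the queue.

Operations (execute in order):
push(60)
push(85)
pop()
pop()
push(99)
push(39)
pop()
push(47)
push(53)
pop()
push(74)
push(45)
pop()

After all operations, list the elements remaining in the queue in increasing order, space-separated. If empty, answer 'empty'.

Answer: 53 74 99

Derivation:
push(60): heap contents = [60]
push(85): heap contents = [60, 85]
pop() → 60: heap contents = [85]
pop() → 85: heap contents = []
push(99): heap contents = [99]
push(39): heap contents = [39, 99]
pop() → 39: heap contents = [99]
push(47): heap contents = [47, 99]
push(53): heap contents = [47, 53, 99]
pop() → 47: heap contents = [53, 99]
push(74): heap contents = [53, 74, 99]
push(45): heap contents = [45, 53, 74, 99]
pop() → 45: heap contents = [53, 74, 99]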